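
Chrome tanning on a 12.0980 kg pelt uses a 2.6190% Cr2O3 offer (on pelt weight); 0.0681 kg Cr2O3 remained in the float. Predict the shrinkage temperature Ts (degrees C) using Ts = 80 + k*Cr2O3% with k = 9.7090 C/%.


Offered = pelt * offer_pct / 100 = 12.0980 * 2.6190 / 100 = 0.3168 kg
Uptake = offered - residual = 0.3168 - 0.0681 = 0.2487 kg
Cr2O3% on pelt = uptake / pelt * 100 = 0.2487 / 12.0980 * 100 = 2.0561 %
Ts = 80 + k * Cr2O3% = 80 + 9.7090 * 2.0561 = 99.9626 C


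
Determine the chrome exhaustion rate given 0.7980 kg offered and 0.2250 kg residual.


Formula: Uptake = (offered - residual) / offered * 100
Substituting: Uptake = (0.7980 - 0.2250) / 0.7980 * 100
Result: 71.8045 %


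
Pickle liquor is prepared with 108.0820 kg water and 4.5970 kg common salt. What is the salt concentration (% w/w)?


Formula: Conc = salt / (water + salt) * 100
Substituting: Conc = 4.5970 / (108.0820 + 4.5970) * 100
Result: 4.0797 %


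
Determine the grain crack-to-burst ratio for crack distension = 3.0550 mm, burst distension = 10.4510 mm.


Formula: Ratio = crack / burst
Substituting: Ratio = 3.0550 / 10.4510
Result: 0.2923


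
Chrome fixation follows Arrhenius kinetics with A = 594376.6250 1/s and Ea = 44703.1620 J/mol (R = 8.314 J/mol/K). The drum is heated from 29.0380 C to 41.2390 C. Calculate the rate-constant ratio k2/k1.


T1 = 29.0380 + 273.15 = 302.1880 K; T2 = 41.2390 + 273.15 = 314.3890 K
k1 = A * exp(-Ea/(R*T1)) = 594376.6250 * exp(-44703.1620/(8.314*302.1880)) = 0.0111334 1/s
k2 = A * exp(-Ea/(R*T2)) = 594376.6250 * exp(-44703.1620/(8.314*314.3890)) = 0.0222085 1/s
k2/k1 = 0.0222085 / 0.0111334 = 1.9948


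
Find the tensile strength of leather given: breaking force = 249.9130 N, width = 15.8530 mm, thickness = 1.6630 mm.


Formula: TS = force / (width * thickness)
Substituting: TS = 249.9130 / (15.8530 * 1.6630)
Result: 9.4795 N/mm^2


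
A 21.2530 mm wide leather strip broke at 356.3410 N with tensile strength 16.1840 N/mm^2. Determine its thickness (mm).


Formula: t = F / (TS * w)
Substituting: t = 356.3410 / (16.1840 * 21.2530)
Result: 1.0360 mm


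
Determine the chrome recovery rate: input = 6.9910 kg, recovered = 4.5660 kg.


Formula: Recovery = recovered / input * 100
Substituting: Recovery = 4.5660 / 6.9910 * 100
Result: 65.3125 %


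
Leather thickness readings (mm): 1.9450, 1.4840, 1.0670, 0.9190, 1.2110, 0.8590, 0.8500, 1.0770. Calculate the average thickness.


Formula: Average = sum / n
Substituting: Average = 9.4120 / 8
Result: 1.1765 mm


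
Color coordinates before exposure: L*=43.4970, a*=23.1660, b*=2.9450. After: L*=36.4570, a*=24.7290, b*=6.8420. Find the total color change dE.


dL = -7.0400, da = 1.5630, db = 3.8970
dE = sqrt((-7.0400)^2 + 1.5630^2 + 3.8970^2) = 8.1970


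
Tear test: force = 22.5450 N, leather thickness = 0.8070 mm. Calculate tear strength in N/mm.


Formula: Tear strength = force / thickness
Substituting: Tear strength = 22.5450 / 0.8070
Result: 27.9368 N/mm


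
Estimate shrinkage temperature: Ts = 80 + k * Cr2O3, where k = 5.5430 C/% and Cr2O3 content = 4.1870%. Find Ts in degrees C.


Formula: Ts = 80 + k * Cr2O3
Substituting: Ts = 80 + 5.5430 * 4.1870
Result: 103.2085 C


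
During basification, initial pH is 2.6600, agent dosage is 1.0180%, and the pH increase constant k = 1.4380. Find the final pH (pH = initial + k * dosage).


Formula: pH_final = pH_initial + k * base_pct
Substituting: pH_final = 2.6600 + 1.4380 * 1.0180
Result: 4.1239


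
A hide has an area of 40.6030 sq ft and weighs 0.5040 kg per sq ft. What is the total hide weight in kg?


Formula: Weight = area * weight_per_sqft
Substituting: Weight = 40.6030 * 0.5040
Result: 20.4639 kg


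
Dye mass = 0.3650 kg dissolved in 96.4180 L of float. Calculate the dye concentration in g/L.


Formula: Conc = dye_mass(kg) / volume(L) * 1000
Substituting: Conc = 0.3650 / 96.4180 * 1000
Result: 3.7856 g/L


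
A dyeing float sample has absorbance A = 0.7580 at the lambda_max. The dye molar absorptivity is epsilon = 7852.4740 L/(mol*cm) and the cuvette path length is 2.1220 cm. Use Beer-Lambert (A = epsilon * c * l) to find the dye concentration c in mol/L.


Formula: c = A / (epsilon * l)
Substituting: c = 0.7580 / (7852.4740 * 2.1220)
Result: 4.5490e-05 mol/L


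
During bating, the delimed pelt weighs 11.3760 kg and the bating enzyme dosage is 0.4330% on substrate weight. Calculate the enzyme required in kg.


Formula: Enzyme = substrate * pct / 100
Substituting: Enzyme = 11.3760 * 0.4330 / 100
Result: 0.0492581 kg


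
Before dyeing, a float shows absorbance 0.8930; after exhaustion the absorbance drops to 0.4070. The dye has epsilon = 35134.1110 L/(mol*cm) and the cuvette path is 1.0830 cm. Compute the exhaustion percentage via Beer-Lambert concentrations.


c_initial = A_i / (epsilon * l) = 0.8930 / (35134.1110 * 1.0830) = 2.3469e-05 mol/L
c_final = A_f / (epsilon * l) = 0.4070 / (35134.1110 * 1.0830) = 1.0696e-05 mol/L
Exhaustion = (c_initial - c_final) / c_initial * 100 = (2.3469e-05 - 1.0696e-05) / 2.3469e-05 * 100 = 54.4233 %


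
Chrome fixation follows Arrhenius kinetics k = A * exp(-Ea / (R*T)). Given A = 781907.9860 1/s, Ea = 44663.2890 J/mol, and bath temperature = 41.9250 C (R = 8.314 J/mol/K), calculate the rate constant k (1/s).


T_K = T_C + 273.15 = 41.9250 + 273.15 = 315.0750 K
exponent = -Ea / (R * T_K) = -44663.2890 / (8.314 * 315.0750) = -17.0501
k = A * exp(exponent) = 781907.9860 * exp(-17.0501) = 0.0307889 1/s


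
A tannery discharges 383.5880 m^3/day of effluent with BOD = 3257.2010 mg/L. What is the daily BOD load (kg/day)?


Formula: BOD_load = volume * conc / 1000
Substituting: BOD_load = 383.5880 * 3257.2010 / 1000
Result: 1249.4232 kg/day


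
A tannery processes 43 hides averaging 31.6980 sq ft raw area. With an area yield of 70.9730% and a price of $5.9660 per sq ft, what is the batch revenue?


Raw_total = N * avg_area = 43 * 31.6980 = 1363.0140 sq ft
Finished = Raw_total * yield / 100 = 1363.0140 * 70.9730 / 100 = 967.3719 sq ft
Value = Finished * price = 967.3719 * 5.9660 = 5771.3409 $


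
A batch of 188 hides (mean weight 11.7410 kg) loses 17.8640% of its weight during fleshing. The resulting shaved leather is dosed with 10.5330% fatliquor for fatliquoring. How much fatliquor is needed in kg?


Total_raw = N * avg_wt = 188 * 11.7410 = 2207.3080 kg
Substrate = Total_raw * (1 - loss/100) = 2207.3080 * (1 - 17.8640/100) = 1812.9945 kg
Fat = Substrate * pct / 100 = 1812.9945 * 10.5330 / 100 = 190.9627 kg


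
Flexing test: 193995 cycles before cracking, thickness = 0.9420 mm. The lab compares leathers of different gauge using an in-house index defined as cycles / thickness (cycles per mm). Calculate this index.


Formula: Index = cycles / thickness
Substituting: Index = 193995 / 0.9420
Result: 205939.4904 cycles/mm


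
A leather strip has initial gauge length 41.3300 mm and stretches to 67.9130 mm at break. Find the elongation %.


Formula: Elongation = (Lf - L0) / L0 * 100
Substituting: Elongation = (67.9130 - 41.3300) / 41.3300 * 100
Result: 64.3189 %


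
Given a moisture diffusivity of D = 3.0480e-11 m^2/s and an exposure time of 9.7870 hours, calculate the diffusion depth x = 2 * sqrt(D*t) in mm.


t = 9.7870 hr * 3600 = 35233.2000 s
D * t = 3.0480e-11 * 35233.2000 = 1.0739e-06
x = 2 * sqrt(D*t) = 2 * sqrt(1.0739e-06) = 0.00207259 m = 2.0726 mm


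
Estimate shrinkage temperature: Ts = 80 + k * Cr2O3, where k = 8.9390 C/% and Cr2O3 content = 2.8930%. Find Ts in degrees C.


Formula: Ts = 80 + k * Cr2O3
Substituting: Ts = 80 + 8.9390 * 2.8930
Result: 105.8605 C


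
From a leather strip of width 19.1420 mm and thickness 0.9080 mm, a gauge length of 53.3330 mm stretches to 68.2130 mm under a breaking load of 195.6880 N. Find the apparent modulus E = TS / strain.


TS = F / (w * t) = 195.6880 / (19.1420 * 0.9080) = 11.2588 N/mm^2
strain = (Lf - L0) / L0 = (68.2130 - 53.3330) / 53.3330 = 0.2790
E = TS / strain = 11.2588 / 0.2790 = 40.3538 N/mm^2


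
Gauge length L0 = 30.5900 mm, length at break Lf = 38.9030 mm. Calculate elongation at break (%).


Formula: Elongation = (Lf - L0) / L0 * 100
Substituting: Elongation = (38.9030 - 30.5900) / 30.5900 * 100
Result: 27.1755 %


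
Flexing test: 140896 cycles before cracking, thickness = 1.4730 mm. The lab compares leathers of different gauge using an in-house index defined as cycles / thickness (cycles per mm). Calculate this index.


Formula: Index = cycles / thickness
Substituting: Index = 140896 / 1.4730
Result: 95652.4100 cycles/mm


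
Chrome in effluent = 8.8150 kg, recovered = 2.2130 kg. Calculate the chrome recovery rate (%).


Formula: Recovery = recovered / input * 100
Substituting: Recovery = 2.2130 / 8.8150 * 100
Result: 25.1049 %


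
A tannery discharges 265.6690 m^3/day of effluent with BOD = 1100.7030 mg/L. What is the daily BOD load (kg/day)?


Formula: BOD_load = volume * conc / 1000
Substituting: BOD_load = 265.6690 * 1100.7030 / 1000
Result: 292.4227 kg/day


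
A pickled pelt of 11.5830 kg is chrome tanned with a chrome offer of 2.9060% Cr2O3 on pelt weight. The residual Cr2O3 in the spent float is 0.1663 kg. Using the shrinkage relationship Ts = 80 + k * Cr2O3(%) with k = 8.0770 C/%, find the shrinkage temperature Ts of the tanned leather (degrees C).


Offered = pelt * offer_pct / 100 = 11.5830 * 2.9060 / 100 = 0.3366 kg
Uptake = offered - residual = 0.3366 - 0.1663 = 0.1703 kg
Cr2O3% on pelt = uptake / pelt * 100 = 0.1703 / 11.5830 * 100 = 1.4703 %
Ts = 80 + k * Cr2O3% = 80 + 8.0770 * 1.4703 = 91.8754 C


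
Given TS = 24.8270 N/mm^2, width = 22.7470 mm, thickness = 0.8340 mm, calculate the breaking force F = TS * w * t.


Formula: F = TS * w * t
Substituting: F = 24.8270 * 22.7470 * 0.8340
Result: 470.9930 N


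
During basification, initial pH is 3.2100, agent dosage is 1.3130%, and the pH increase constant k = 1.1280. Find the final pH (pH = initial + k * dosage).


Formula: pH_final = pH_initial + k * base_pct
Substituting: pH_final = 3.2100 + 1.1280 * 1.3130
Result: 4.6911


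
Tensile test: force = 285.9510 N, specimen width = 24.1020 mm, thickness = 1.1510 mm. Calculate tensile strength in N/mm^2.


Formula: TS = force / (width * thickness)
Substituting: TS = 285.9510 / (24.1020 * 1.1510)
Result: 10.3077 N/mm^2


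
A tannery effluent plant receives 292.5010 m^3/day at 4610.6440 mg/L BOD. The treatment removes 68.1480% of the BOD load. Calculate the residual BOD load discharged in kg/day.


Load_in = volume * conc / 1000 = 292.5010 * 4610.6440 / 1000 = 1348.6180 kg/day
Removed = Load_in * eff / 100 = 1348.6180 * 68.1480 / 100 = 919.0562 kg/day
Load_out = Load_in - Removed = 1348.6180 - 919.0562 = 429.5618 kg/day


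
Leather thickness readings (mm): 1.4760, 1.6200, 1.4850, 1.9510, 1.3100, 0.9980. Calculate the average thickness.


Formula: Average = sum / n
Substituting: Average = 8.8400 / 6
Result: 1.4733 mm


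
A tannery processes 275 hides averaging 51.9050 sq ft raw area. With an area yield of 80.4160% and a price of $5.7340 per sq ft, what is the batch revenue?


Raw_total = N * avg_area = 275 * 51.9050 = 14273.8750 sq ft
Finished = Raw_total * yield / 100 = 14273.8750 * 80.4160 / 100 = 11478.4793 sq ft
Value = Finished * price = 11478.4793 * 5.7340 = 65817.6004 $


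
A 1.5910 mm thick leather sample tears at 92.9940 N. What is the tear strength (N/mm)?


Formula: Tear strength = force / thickness
Substituting: Tear strength = 92.9940 / 1.5910
Result: 58.4500 N/mm


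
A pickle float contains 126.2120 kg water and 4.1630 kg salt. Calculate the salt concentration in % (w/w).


Formula: Conc = salt / (water + salt) * 100
Substituting: Conc = 4.1630 / (126.2120 + 4.1630) * 100
Result: 3.1931 %


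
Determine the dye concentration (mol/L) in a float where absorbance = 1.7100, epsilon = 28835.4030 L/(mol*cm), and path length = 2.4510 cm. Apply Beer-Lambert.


Formula: c = A / (epsilon * l)
Substituting: c = 1.7100 / (28835.4030 * 2.4510)
Result: 2.4195e-05 mol/L


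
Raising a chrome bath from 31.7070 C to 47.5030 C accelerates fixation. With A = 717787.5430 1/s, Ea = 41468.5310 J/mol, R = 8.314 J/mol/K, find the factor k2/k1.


T1 = 31.7070 + 273.15 = 304.8570 K; T2 = 47.5030 + 273.15 = 320.6530 K
k1 = A * exp(-Ea/(R*T1)) = 717787.5430 * exp(-41468.5310/(8.314*304.8570)) = 0.0562939 1/s
k2 = A * exp(-Ea/(R*T2)) = 717787.5430 * exp(-41468.5310/(8.314*320.6530)) = 0.1260 1/s
k2/k1 = 0.1260 / 0.0562939 = 2.2389


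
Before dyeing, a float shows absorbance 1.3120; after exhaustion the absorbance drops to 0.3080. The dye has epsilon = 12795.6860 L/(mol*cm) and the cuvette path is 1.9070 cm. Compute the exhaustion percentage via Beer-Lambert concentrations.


c_initial = A_i / (epsilon * l) = 1.3120 / (12795.6860 * 1.9070) = 5.3767e-05 mol/L
c_final = A_f / (epsilon * l) = 0.3080 / (12795.6860 * 1.9070) = 1.2622e-05 mol/L
Exhaustion = (c_initial - c_final) / c_initial * 100 = (5.3767e-05 - 1.2622e-05) / 5.3767e-05 * 100 = 76.5244 %


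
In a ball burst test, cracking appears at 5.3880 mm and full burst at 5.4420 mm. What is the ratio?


Formula: Ratio = crack / burst
Substituting: Ratio = 5.3880 / 5.4420
Result: 0.9901


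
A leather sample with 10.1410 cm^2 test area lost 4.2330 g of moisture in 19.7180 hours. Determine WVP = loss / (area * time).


Formula: WVP = loss / (area * time)
Substituting: WVP = 4.2330 / (10.1410 * 19.7180)
Result: 0.0211692 g/(cm^2*hr)


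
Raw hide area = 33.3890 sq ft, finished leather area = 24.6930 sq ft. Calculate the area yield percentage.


Formula: Yield = finished / raw * 100
Substituting: Yield = 24.6930 / 33.3890 * 100
Result: 73.9555 %


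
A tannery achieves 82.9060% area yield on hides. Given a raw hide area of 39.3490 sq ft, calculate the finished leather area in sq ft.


Formula: finished = raw * yield / 100
Substituting: finished = 39.3490 * 82.9060 / 100
Result: 32.6227 sq ft


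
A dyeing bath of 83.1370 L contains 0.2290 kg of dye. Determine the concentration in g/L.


Formula: Conc = dye_mass(kg) / volume(L) * 1000
Substituting: Conc = 0.2290 / 83.1370 * 1000
Result: 2.7545 g/L


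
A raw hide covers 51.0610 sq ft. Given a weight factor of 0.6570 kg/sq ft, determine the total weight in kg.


Formula: Weight = area * weight_per_sqft
Substituting: Weight = 51.0610 * 0.6570
Result: 33.5471 kg


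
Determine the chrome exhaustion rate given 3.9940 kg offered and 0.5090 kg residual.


Formula: Uptake = (offered - residual) / offered * 100
Substituting: Uptake = (3.9940 - 0.5090) / 3.9940 * 100
Result: 87.2559 %


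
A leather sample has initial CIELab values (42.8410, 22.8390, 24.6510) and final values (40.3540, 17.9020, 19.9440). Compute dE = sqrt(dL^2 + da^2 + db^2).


dL = -2.4870, da = -4.9370, db = -4.7070
dE = sqrt((-2.4870)^2 + (-4.9370)^2 + (-4.7070)^2) = 7.2605


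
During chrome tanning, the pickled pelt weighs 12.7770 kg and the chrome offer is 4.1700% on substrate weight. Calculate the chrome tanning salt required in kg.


Formula: Chrome = substrate * pct / 100
Substituting: Chrome = 12.7770 * 4.1700 / 100
Result: 0.5328 kg


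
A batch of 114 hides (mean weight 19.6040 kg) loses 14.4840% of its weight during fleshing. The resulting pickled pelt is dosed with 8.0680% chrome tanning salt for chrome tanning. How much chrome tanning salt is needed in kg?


Total_raw = N * avg_wt = 114 * 19.6040 = 2234.8560 kg
Substrate = Total_raw * (1 - loss/100) = 2234.8560 * (1 - 14.4840/100) = 1911.1595 kg
Chrome = Substrate * pct / 100 = 1911.1595 * 8.0680 / 100 = 154.1923 kg


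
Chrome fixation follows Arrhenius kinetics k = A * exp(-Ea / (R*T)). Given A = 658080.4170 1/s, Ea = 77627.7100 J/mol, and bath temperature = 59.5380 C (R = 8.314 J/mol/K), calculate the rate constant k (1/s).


T_K = T_C + 273.15 = 59.5380 + 273.15 = 332.6880 K
exponent = -Ea / (R * T_K) = -77627.7100 / (8.314 * 332.6880) = -28.0653
k = A * exp(exponent) = 658080.4170 * exp(-28.0653) = 4.2626e-07 1/s


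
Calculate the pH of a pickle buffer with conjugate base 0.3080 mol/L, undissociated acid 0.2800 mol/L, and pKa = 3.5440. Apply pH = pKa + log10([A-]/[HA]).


ratio = [A-] / [HA] = 0.3080 / 0.2800 = 1.1000
log10(ratio) = 0.0413927
pH = pKa + log10(ratio) = 3.5440 + 0.0413927 = 3.5854


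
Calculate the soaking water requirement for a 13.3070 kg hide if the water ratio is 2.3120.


Formula: Water = hide_weight * ratio
Substituting: Water = 13.3070 * 2.3120
Result: 30.7658 kg


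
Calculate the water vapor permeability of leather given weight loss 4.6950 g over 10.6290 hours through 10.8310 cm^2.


Formula: WVP = loss / (area * time)
Substituting: WVP = 4.6950 / (10.8310 * 10.6290)
Result: 0.0407826 g/(cm^2*hr)


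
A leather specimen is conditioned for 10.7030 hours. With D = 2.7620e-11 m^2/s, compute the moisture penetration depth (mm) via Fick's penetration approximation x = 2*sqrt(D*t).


t = 10.7030 hr * 3600 = 38530.8000 s
D * t = 2.7620e-11 * 38530.8000 = 1.0642e-06
x = 2 * sqrt(D*t) = 2 * sqrt(1.0642e-06) = 0.00206322 m = 2.0632 mm


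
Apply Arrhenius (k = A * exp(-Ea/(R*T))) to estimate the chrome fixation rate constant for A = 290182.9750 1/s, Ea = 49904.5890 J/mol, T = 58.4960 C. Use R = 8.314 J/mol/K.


T_K = T_C + 273.15 = 58.4960 + 273.15 = 331.6460 K
exponent = -Ea / (R * T_K) = -49904.5890 / (8.314 * 331.6460) = -18.0990
k = A * exp(exponent) = 290182.9750 * exp(-18.0990) = 0.00400273 1/s


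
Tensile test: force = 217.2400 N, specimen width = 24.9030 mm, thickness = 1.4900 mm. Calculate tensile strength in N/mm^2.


Formula: TS = force / (width * thickness)
Substituting: TS = 217.2400 / (24.9030 * 1.4900)
Result: 5.8547 N/mm^2


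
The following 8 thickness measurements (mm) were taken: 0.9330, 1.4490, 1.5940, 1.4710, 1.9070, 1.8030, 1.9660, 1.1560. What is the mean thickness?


Formula: Average = sum / n
Substituting: Average = 12.2790 / 8
Result: 1.5349 mm


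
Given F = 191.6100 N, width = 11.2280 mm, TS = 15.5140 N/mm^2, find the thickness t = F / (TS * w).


Formula: t = F / (TS * w)
Substituting: t = 191.6100 / (15.5140 * 11.2280)
Result: 1.1000 mm


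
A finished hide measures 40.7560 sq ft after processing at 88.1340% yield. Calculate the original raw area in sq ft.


Formula: raw = finished * 100 / yield
Substituting: raw = 40.7560 * 100 / 88.1340
Result: 46.2432 sq ft


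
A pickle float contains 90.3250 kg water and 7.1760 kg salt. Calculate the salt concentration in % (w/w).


Formula: Conc = salt / (water + salt) * 100
Substituting: Conc = 7.1760 / (90.3250 + 7.1760) * 100
Result: 7.3599 %


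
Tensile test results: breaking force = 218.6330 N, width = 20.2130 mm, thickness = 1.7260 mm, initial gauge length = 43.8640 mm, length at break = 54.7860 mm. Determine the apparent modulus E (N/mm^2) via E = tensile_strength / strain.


TS = F / (w * t) = 218.6330 / (20.2130 * 1.7260) = 6.2668 N/mm^2
strain = (Lf - L0) / L0 = (54.7860 - 43.8640) / 43.8640 = 0.2490
E = TS / strain = 6.2668 / 0.2490 = 25.1681 N/mm^2


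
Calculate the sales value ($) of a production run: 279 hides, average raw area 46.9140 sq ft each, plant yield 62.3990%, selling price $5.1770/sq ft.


Raw_total = N * avg_area = 279 * 46.9140 = 13089.0060 sq ft
Finished = Raw_total * yield / 100 = 13089.0060 * 62.3990 / 100 = 8167.4089 sq ft
Value = Finished * price = 8167.4089 * 5.1770 = 42282.6756 $


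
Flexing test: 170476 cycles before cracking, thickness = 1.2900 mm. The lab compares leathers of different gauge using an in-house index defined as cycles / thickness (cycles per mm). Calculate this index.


Formula: Index = cycles / thickness
Substituting: Index = 170476 / 1.2900
Result: 132151.9380 cycles/mm


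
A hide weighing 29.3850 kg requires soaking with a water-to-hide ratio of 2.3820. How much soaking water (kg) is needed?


Formula: Water = hide_weight * ratio
Substituting: Water = 29.3850 * 2.3820
Result: 69.9951 kg


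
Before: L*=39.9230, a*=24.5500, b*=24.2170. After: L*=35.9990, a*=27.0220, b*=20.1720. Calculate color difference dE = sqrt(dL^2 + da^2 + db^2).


dL = -3.9240, da = 2.4720, db = -4.0450
dE = sqrt((-3.9240)^2 + 2.4720^2 + (-4.0450)^2) = 6.1539


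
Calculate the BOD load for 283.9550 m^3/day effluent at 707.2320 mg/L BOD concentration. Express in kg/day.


Formula: BOD_load = volume * conc / 1000
Substituting: BOD_load = 283.9550 * 707.2320 / 1000
Result: 200.8221 kg/day


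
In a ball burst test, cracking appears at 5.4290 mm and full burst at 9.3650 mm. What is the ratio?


Formula: Ratio = crack / burst
Substituting: Ratio = 5.4290 / 9.3650
Result: 0.5797


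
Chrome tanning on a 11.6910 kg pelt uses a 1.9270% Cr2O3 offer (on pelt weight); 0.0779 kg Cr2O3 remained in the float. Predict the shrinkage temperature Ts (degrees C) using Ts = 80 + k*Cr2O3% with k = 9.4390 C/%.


Offered = pelt * offer_pct / 100 = 11.6910 * 1.9270 / 100 = 0.2253 kg
Uptake = offered - residual = 0.2253 - 0.0779 = 0.1474 kg
Cr2O3% on pelt = uptake / pelt * 100 = 0.1474 / 11.6910 * 100 = 1.2607 %
Ts = 80 + k * Cr2O3% = 80 + 9.4390 * 1.2607 = 91.8995 C


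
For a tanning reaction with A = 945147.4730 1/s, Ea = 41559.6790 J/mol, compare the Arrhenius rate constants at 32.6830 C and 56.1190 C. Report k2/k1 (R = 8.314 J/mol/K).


T1 = 32.6830 + 273.15 = 305.8330 K; T2 = 56.1190 + 273.15 = 329.2690 K
k1 = A * exp(-Ea/(R*T1)) = 945147.4730 * exp(-41559.6790/(8.314*305.8330)) = 0.0753481 1/s
k2 = A * exp(-Ea/(R*T2)) = 945147.4730 * exp(-41559.6790/(8.314*329.2690)) = 0.2412 1/s
k2/k1 = 0.2412 / 0.0753481 = 3.2006


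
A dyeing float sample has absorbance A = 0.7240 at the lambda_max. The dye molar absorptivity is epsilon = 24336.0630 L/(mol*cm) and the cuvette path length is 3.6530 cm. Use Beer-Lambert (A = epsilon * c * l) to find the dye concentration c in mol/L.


Formula: c = A / (epsilon * l)
Substituting: c = 0.7240 / (24336.0630 * 3.6530)
Result: 8.1440e-06 mol/L


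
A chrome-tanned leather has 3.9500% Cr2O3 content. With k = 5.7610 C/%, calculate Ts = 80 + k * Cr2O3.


Formula: Ts = 80 + k * Cr2O3
Substituting: Ts = 80 + 5.7610 * 3.9500
Result: 102.7559 C


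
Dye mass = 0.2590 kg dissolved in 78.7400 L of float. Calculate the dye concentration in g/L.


Formula: Conc = dye_mass(kg) / volume(L) * 1000
Substituting: Conc = 0.2590 / 78.7400 * 1000
Result: 3.2893 g/L


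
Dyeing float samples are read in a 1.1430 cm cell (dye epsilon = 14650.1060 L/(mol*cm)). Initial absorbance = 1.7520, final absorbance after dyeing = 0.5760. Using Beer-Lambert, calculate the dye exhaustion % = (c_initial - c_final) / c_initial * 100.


c_initial = A_i / (epsilon * l) = 1.7520 / (14650.1060 * 1.1430) = 1.0463e-04 mol/L
c_final = A_f / (epsilon * l) = 0.5760 / (14650.1060 * 1.1430) = 3.4398e-05 mol/L
Exhaustion = (c_initial - c_final) / c_initial * 100 = (1.0463e-04 - 3.4398e-05) / 1.0463e-04 * 100 = 67.1233 %


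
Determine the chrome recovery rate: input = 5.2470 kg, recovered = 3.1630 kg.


Formula: Recovery = recovered / input * 100
Substituting: Recovery = 3.1630 / 5.2470 * 100
Result: 60.2821 %


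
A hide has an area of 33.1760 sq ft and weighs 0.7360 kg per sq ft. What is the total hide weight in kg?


Formula: Weight = area * weight_per_sqft
Substituting: Weight = 33.1760 * 0.7360
Result: 24.4175 kg


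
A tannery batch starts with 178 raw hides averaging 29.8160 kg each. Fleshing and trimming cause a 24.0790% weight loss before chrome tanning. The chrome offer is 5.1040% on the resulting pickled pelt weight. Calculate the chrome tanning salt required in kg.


Total_raw = N * avg_wt = 178 * 29.8160 = 5307.2480 kg
Substrate = Total_raw * (1 - loss/100) = 5307.2480 * (1 - 24.0790/100) = 4029.3158 kg
Chrome = Substrate * pct / 100 = 4029.3158 * 5.1040 / 100 = 205.6563 kg


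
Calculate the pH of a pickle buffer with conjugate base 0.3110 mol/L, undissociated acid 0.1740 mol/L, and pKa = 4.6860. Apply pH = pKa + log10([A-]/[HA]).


ratio = [A-] / [HA] = 0.3110 / 0.1740 = 1.7874
log10(ratio) = 0.2522
pH = pKa + log10(ratio) = 4.6860 + 0.2522 = 4.9382


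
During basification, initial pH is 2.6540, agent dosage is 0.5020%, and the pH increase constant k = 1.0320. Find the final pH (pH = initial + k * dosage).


Formula: pH_final = pH_initial + k * base_pct
Substituting: pH_final = 2.6540 + 1.0320 * 0.5020
Result: 3.1721


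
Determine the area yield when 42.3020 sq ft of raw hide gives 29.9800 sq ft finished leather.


Formula: Yield = finished / raw * 100
Substituting: Yield = 29.9800 / 42.3020 * 100
Result: 70.8714 %


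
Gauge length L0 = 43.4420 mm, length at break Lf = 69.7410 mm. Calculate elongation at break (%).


Formula: Elongation = (Lf - L0) / L0 * 100
Substituting: Elongation = (69.7410 - 43.4420) / 43.4420 * 100
Result: 60.5382 %


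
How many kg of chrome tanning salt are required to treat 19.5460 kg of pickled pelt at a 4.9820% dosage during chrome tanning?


Formula: Chrome = substrate * pct / 100
Substituting: Chrome = 19.5460 * 4.9820 / 100
Result: 0.9738 kg


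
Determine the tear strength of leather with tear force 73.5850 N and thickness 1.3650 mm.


Formula: Tear strength = force / thickness
Substituting: Tear strength = 73.5850 / 1.3650
Result: 53.9084 N/mm


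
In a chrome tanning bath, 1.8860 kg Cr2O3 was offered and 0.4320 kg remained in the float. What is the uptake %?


Formula: Uptake = (offered - residual) / offered * 100
Substituting: Uptake = (1.8860 - 0.4320) / 1.8860 * 100
Result: 77.0944 %


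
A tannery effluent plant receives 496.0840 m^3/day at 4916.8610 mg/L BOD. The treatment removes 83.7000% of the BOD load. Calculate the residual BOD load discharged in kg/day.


Load_in = volume * conc / 1000 = 496.0840 * 4916.8610 / 1000 = 2439.1761 kg/day
Removed = Load_in * eff / 100 = 2439.1761 * 83.7000 / 100 = 2041.5904 kg/day
Load_out = Load_in - Removed = 2439.1761 - 2041.5904 = 397.5857 kg/day


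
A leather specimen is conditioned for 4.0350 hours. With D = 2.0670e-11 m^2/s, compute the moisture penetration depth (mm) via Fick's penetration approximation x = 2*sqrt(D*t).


t = 4.0350 hr * 3600 = 14526.0000 s
D * t = 2.0670e-11 * 14526.0000 = 3.0025e-07
x = 2 * sqrt(D*t) = 2 * sqrt(3.0025e-07) = 0.00109591 m = 1.0959 mm


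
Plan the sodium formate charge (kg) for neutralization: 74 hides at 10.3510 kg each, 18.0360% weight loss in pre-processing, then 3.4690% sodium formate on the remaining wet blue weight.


Total_raw = N * avg_wt = 74 * 10.3510 = 765.9740 kg
Substrate = Total_raw * (1 - loss/100) = 765.9740 * (1 - 18.0360/100) = 627.8229 kg
Neutralizer = Substrate * pct / 100 = 627.8229 * 3.4690 / 100 = 21.7792 kg


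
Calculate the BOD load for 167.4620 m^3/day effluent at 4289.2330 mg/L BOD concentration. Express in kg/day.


Formula: BOD_load = volume * conc / 1000
Substituting: BOD_load = 167.4620 * 4289.2330 / 1000
Result: 718.2835 kg/day


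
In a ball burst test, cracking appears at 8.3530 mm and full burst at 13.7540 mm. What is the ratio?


Formula: Ratio = crack / burst
Substituting: Ratio = 8.3530 / 13.7540
Result: 0.6073


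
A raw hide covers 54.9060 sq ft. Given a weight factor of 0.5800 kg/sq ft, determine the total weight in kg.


Formula: Weight = area * weight_per_sqft
Substituting: Weight = 54.9060 * 0.5800
Result: 31.8455 kg


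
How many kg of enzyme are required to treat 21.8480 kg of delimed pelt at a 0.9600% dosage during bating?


Formula: Enzyme = substrate * pct / 100
Substituting: Enzyme = 21.8480 * 0.9600 / 100
Result: 0.2097 kg


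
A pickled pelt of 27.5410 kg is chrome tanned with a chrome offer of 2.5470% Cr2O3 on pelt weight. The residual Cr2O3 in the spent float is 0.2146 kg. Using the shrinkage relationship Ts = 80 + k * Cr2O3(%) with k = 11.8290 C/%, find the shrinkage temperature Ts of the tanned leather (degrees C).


Offered = pelt * offer_pct / 100 = 27.5410 * 2.5470 / 100 = 0.7015 kg
Uptake = offered - residual = 0.7015 - 0.2146 = 0.4869 kg
Cr2O3% on pelt = uptake / pelt * 100 = 0.4869 / 27.5410 * 100 = 1.7678 %
Ts = 80 + k * Cr2O3% = 80 + 11.8290 * 1.7678 = 100.9113 C


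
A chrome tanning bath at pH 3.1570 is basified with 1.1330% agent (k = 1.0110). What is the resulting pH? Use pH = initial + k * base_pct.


Formula: pH_final = pH_initial + k * base_pct
Substituting: pH_final = 3.1570 + 1.0110 * 1.1330
Result: 4.3025


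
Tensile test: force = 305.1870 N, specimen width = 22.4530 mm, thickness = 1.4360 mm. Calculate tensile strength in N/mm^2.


Formula: TS = force / (width * thickness)
Substituting: TS = 305.1870 / (22.4530 * 1.4360)
Result: 9.4654 N/mm^2


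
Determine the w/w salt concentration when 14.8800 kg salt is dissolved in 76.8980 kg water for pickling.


Formula: Conc = salt / (water + salt) * 100
Substituting: Conc = 14.8800 / (76.8980 + 14.8800) * 100
Result: 16.2130 %


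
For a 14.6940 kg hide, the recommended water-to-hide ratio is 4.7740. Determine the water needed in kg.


Formula: Water = hide_weight * ratio
Substituting: Water = 14.6940 * 4.7740
Result: 70.1492 kg


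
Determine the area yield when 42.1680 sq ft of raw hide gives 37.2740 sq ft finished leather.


Formula: Yield = finished / raw * 100
Substituting: Yield = 37.2740 / 42.1680 * 100
Result: 88.3940 %


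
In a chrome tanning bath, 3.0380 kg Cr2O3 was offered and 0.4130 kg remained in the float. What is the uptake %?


Formula: Uptake = (offered - residual) / offered * 100
Substituting: Uptake = (3.0380 - 0.4130) / 3.0380 * 100
Result: 86.4055 %


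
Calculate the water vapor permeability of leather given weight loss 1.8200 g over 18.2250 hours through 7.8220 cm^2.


Formula: WVP = loss / (area * time)
Substituting: WVP = 1.8200 / (7.8220 * 18.2250)
Result: 0.0127669 g/(cm^2*hr)


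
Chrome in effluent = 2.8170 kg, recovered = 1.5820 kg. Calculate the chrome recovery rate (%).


Formula: Recovery = recovered / input * 100
Substituting: Recovery = 1.5820 / 2.8170 * 100
Result: 56.1590 %


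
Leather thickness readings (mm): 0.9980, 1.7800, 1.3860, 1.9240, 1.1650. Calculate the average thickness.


Formula: Average = sum / n
Substituting: Average = 7.2530 / 5
Result: 1.4506 mm


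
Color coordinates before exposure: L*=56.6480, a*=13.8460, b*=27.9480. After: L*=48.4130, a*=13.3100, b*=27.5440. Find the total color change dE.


dL = -8.2350, da = -0.5360, db = -0.4040
dE = sqrt((-8.2350)^2 + (-0.5360)^2 + (-0.4040)^2) = 8.2623


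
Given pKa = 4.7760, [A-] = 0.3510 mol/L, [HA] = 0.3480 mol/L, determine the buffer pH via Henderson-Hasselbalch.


ratio = [A-] / [HA] = 0.3510 / 0.3480 = 1.0086
log10(ratio) = 0.00372787
pH = pKa + log10(ratio) = 4.7760 + 0.00372787 = 4.7797


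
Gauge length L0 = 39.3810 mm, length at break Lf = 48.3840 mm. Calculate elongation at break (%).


Formula: Elongation = (Lf - L0) / L0 * 100
Substituting: Elongation = (48.3840 - 39.3810) / 39.3810 * 100
Result: 22.8613 %


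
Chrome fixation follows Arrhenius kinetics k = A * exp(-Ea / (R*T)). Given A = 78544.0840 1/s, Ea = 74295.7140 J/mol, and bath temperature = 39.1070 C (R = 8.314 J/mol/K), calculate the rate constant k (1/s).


T_K = T_C + 273.15 = 39.1070 + 273.15 = 312.2570 K
exponent = -Ea / (R * T_K) = -74295.7140 / (8.314 * 312.2570) = -28.6182
k = A * exp(exponent) = 78544.0840 * exp(-28.6182) = 2.9269e-08 1/s


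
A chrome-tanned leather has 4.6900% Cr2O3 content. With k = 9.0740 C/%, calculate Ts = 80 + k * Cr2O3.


Formula: Ts = 80 + k * Cr2O3
Substituting: Ts = 80 + 9.0740 * 4.6900
Result: 122.5571 C


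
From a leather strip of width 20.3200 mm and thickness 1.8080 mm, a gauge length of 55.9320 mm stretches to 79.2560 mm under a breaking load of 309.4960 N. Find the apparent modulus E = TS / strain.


TS = F / (w * t) = 309.4960 / (20.3200 * 1.8080) = 8.4243 N/mm^2
strain = (Lf - L0) / L0 = (79.2560 - 55.9320) / 55.9320 = 0.4170
E = TS / strain = 8.4243 / 0.4170 = 20.2018 N/mm^2


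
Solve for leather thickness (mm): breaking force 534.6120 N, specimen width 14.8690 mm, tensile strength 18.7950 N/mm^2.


Formula: t = F / (TS * w)
Substituting: t = 534.6120 / (18.7950 * 14.8690)
Result: 1.9130 mm


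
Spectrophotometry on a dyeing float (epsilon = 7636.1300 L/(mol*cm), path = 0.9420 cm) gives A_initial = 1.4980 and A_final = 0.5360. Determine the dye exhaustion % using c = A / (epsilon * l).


c_initial = A_i / (epsilon * l) = 1.4980 / (7636.1300 * 0.9420) = 2.0825e-04 mol/L
c_final = A_f / (epsilon * l) = 0.5360 / (7636.1300 * 0.9420) = 7.4514e-05 mol/L
Exhaustion = (c_initial - c_final) / c_initial * 100 = (2.0825e-04 - 7.4514e-05) / 2.0825e-04 * 100 = 64.2190 %


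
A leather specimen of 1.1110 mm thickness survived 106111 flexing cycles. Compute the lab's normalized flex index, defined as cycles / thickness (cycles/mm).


Formula: Index = cycles / thickness
Substituting: Index = 106111 / 1.1110
Result: 95509.4509 cycles/mm


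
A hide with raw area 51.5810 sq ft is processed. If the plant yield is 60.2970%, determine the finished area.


Formula: finished = raw * yield / 100
Substituting: finished = 51.5810 * 60.2970 / 100
Result: 31.1018 sq ft


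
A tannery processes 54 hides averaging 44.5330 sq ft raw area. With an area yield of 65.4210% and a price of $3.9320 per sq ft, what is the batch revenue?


Raw_total = N * avg_area = 54 * 44.5330 = 2404.7820 sq ft
Finished = Raw_total * yield / 100 = 2404.7820 * 65.4210 / 100 = 1573.2324 sq ft
Value = Finished * price = 1573.2324 * 3.9320 = 6185.9499 $


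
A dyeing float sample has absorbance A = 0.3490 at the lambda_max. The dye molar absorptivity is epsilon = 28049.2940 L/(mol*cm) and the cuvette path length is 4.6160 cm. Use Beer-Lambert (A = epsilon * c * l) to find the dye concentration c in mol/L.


Formula: c = A / (epsilon * l)
Substituting: c = 0.3490 / (28049.2940 * 4.6160)
Result: 2.6955e-06 mol/L


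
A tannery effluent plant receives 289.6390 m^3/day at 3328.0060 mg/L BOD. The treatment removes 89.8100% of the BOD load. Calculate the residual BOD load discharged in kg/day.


Load_in = volume * conc / 1000 = 289.6390 * 3328.0060 / 1000 = 963.9203 kg/day
Removed = Load_in * eff / 100 = 963.9203 * 89.8100 / 100 = 865.6968 kg/day
Load_out = Load_in - Removed = 963.9203 - 865.6968 = 98.2235 kg/day


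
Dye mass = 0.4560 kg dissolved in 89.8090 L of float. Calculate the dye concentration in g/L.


Formula: Conc = dye_mass(kg) / volume(L) * 1000
Substituting: Conc = 0.4560 / 89.8090 * 1000
Result: 5.0774 g/L


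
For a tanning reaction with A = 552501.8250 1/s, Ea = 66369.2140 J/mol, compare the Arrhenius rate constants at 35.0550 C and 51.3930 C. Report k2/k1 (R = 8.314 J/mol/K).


T1 = 35.0550 + 273.15 = 308.2050 K; T2 = 51.3930 + 273.15 = 324.5430 K
k1 = A * exp(-Ea/(R*T1)) = 552501.8250 * exp(-66369.2140/(8.314*308.2050)) = 3.1165e-06 1/s
k2 = A * exp(-Ea/(R*T2)) = 552501.8250 * exp(-66369.2140/(8.314*324.5430)) = 1.1480e-05 1/s
k2/k1 = 1.1480e-05 / 3.1165e-06 = 3.6836


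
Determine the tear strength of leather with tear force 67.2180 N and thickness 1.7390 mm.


Formula: Tear strength = force / thickness
Substituting: Tear strength = 67.2180 / 1.7390
Result: 38.6532 N/mm


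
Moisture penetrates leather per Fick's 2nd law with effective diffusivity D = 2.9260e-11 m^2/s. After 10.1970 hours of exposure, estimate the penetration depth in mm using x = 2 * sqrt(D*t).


t = 10.1970 hr * 3600 = 36709.2000 s
D * t = 2.9260e-11 * 36709.2000 = 1.0741e-06
x = 2 * sqrt(D*t) = 2 * sqrt(1.0741e-06) = 0.00207279 m = 2.0728 mm


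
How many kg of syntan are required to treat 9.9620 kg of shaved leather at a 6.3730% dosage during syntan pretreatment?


Formula: Syntan = substrate * pct / 100
Substituting: Syntan = 9.9620 * 6.3730 / 100
Result: 0.6349 kg


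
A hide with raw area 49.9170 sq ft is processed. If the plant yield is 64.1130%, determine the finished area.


Formula: finished = raw * yield / 100
Substituting: finished = 49.9170 * 64.1130 / 100
Result: 32.0033 sq ft


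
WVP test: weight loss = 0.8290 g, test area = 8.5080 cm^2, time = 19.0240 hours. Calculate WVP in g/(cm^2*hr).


Formula: WVP = loss / (area * time)
Substituting: WVP = 0.8290 / (8.5080 * 19.0240)
Result: 0.00512183 g/(cm^2*hr)


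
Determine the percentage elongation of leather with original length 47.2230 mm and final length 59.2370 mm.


Formula: Elongation = (Lf - L0) / L0 * 100
Substituting: Elongation = (59.2370 - 47.2230) / 47.2230 * 100
Result: 25.4410 %


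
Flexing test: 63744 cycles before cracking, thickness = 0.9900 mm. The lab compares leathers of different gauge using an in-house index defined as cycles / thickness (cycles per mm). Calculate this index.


Formula: Index = cycles / thickness
Substituting: Index = 63744 / 0.9900
Result: 64387.8788 cycles/mm


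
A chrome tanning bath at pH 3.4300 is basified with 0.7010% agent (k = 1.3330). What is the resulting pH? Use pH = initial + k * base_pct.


Formula: pH_final = pH_initial + k * base_pct
Substituting: pH_final = 3.4300 + 1.3330 * 0.7010
Result: 4.3644


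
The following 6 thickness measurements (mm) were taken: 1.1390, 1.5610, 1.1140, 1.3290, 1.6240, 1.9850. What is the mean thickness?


Formula: Average = sum / n
Substituting: Average = 8.7520 / 6
Result: 1.4587 mm


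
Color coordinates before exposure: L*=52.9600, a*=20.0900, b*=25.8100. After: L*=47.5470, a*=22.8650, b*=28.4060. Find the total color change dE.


dL = -5.4130, da = 2.7750, db = 2.5960
dE = sqrt((-5.4130)^2 + 2.7750^2 + 2.5960^2) = 6.6137


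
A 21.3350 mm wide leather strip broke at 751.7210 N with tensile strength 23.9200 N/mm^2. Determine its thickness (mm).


Formula: t = F / (TS * w)
Substituting: t = 751.7210 / (23.9200 * 21.3350)
Result: 1.4730 mm


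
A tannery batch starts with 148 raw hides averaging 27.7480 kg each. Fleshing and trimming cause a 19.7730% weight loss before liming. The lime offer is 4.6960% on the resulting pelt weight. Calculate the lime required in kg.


Total_raw = N * avg_wt = 148 * 27.7480 = 4106.7040 kg
Substrate = Total_raw * (1 - loss/100) = 4106.7040 * (1 - 19.7730/100) = 3294.6854 kg
Lime = Substrate * pct / 100 = 3294.6854 * 4.6960 / 100 = 154.7184 kg


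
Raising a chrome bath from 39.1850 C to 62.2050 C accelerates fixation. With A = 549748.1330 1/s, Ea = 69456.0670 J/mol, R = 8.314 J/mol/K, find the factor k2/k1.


T1 = 39.1850 + 273.15 = 312.3350 K; T2 = 62.2050 + 273.15 = 335.3550 K
k1 = A * exp(-Ea/(R*T1)) = 549748.1330 * exp(-69456.0670/(8.314*312.3350)) = 1.3304e-06 1/s
k2 = A * exp(-Ea/(R*T2)) = 549748.1330 * exp(-69456.0670/(8.314*335.3550)) = 8.3435e-06 1/s
k2/k1 = 8.3435e-06 / 1.3304e-06 = 6.2716


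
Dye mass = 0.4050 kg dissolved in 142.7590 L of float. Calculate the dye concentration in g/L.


Formula: Conc = dye_mass(kg) / volume(L) * 1000
Substituting: Conc = 0.4050 / 142.7590 * 1000
Result: 2.8369 g/L


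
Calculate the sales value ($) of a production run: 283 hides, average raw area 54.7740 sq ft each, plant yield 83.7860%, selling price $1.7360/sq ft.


Raw_total = N * avg_area = 283 * 54.7740 = 15501.0420 sq ft
Finished = Raw_total * yield / 100 = 15501.0420 * 83.7860 / 100 = 12987.7031 sq ft
Value = Finished * price = 12987.7031 * 1.7360 = 22546.6525 $


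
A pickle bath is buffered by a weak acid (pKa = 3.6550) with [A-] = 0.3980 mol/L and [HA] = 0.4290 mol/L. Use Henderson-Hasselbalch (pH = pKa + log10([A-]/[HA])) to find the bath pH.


ratio = [A-] / [HA] = 0.3980 / 0.4290 = 0.9277
log10(ratio) = -0.0325742
pH = pKa + log10(ratio) = 3.6550 - 0.0325742 = 3.6224


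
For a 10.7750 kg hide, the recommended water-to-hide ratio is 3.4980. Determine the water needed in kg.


Formula: Water = hide_weight * ratio
Substituting: Water = 10.7750 * 3.4980
Result: 37.6910 kg
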